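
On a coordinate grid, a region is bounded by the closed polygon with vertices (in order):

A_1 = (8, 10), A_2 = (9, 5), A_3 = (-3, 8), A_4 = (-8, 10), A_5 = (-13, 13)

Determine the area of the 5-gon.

68.5

Apply the shoelace (surveyor's) formula: 2A = Σ (x_i·y_{i+1} − x_{i+1}·y_i), indices taken mod 5.
A_1→A_2: (8)(5) − (9)(10) = -50
A_2→A_3: (9)(8) − (-3)(5) = 87
A_3→A_4: (-3)(10) − (-8)(8) = 34
A_4→A_5: (-8)(13) − (-13)(10) = 26
A_5→A_1: (-13)(10) − (8)(13) = -234
Σ = -137
Area = |Σ|/2 = 68.5.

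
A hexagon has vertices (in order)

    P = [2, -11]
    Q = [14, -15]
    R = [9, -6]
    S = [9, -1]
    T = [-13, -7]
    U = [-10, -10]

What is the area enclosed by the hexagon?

167

Apply the shoelace (surveyor's) formula: 2A = Σ (x_i·y_{i+1} − x_{i+1}·y_i), indices taken mod 6.
Σ = (124) + (51) + (45) + (-76) + (60) + (130) = 334
Area = |Σ|/2 = 167.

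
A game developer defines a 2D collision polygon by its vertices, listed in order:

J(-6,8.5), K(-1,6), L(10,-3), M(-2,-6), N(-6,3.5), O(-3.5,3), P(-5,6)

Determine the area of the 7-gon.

105.875

Apply the shoelace formula: 2A = Σ (x_i·y_{i+1} − x_{i+1}·y_i), indices taken mod 7.
Σ = (-27.5) + (-57) + (-66) + (-43) + (-5.75) + (-6) + (-6.5) = -211.75
Area = |Σ|/2 = 105.875.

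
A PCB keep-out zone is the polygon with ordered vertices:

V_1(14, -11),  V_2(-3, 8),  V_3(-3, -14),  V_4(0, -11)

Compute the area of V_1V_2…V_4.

Apply Gauss's area formula: 2A = Σ (x_i·y_{i+1} − x_{i+1}·y_i), indices taken mod 4.
Σ = (79) + (66) + (33) + (154) = 332
Area = |Σ|/2 = 166.

166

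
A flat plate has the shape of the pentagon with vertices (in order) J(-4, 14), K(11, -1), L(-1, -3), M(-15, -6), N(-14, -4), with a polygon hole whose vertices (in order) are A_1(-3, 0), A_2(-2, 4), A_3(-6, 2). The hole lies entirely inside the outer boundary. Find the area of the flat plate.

222.5

Outer boundary:
Apply Gauss's area formula: 2A = Σ (x_i·y_{i+1} − x_{i+1}·y_i), indices taken mod 5.
Σ = (-150) + (-34) + (-39) + (-24) + (-212) = -459
Area = |Σ|/2 = 229.5.
Hole:
Apply the shoelace (surveyor's) formula: 2A = Σ (x_i·y_{i+1} − x_{i+1}·y_i), indices taken mod 3.
Σ = (-12) + (20) + (6) = 14
Area = |Σ|/2 = 7.
Net area = 229.5 − 7 = 222.5.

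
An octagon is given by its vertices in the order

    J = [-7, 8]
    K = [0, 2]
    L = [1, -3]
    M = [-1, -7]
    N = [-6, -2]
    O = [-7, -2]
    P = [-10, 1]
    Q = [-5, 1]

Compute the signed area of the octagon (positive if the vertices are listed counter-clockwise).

Apply the shoelace (surveyor's) formula: 2A = Σ (x_i·y_{i+1} − x_{i+1}·y_i), indices taken mod 8.
Σ = (-14) + (-2) + (-10) + (-40) + (-2) + (-27) + (-5) + (-33) = -133
Signed area = Σ/2 = -66.5 (negative ⇒ clockwise traversal).

-66.5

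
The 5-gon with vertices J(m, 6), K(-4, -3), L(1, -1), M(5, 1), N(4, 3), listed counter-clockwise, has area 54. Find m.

-6

Write out the shoelace sum; only the two edges meeting at J involve m:
2·Area = [(4·6 − m·3) + (m·(-3) − (-4)·6)] + 24
       = -6·m + 72 = 108
⇒ m = -6.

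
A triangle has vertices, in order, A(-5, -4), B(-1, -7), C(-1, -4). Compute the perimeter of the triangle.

12

|AB| = √((4)² + (-3)²) = √25 = 5
|BC| = √((0)² + (3)²) = √9 = 3
|CA| = √((-4)² + (0)²) = √16 = 4
Perimeter = 5 + 3 + 4 = 12.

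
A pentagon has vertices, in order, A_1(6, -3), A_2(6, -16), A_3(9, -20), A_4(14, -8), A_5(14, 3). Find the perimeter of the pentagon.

52

|A_1A_2| = √((0)² + (-13)²) = √169 = 13
|A_2A_3| = √((3)² + (-4)²) = √25 = 5
|A_3A_4| = √((5)² + (12)²) = √169 = 13
|A_4A_5| = √((0)² + (11)²) = √121 = 11
|A_5A_1| = √((-8)² + (-6)²) = √100 = 10
Perimeter = 13 + 5 + 13 + 11 + 10 = 52.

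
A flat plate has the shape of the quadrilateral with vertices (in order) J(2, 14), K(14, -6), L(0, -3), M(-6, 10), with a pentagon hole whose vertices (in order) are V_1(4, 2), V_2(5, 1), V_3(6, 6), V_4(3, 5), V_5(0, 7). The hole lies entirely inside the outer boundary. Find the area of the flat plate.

174.5

Outer boundary:
Apply the surveyor's formula: 2A = Σ (x_i·y_{i+1} − x_{i+1}·y_i), indices taken mod 4.
Cross-terms: -208, -42, -18, -104  ⇒  Σ = -372
Area = |Σ|/2 = 186.
Hole:
Apply the shoelace formula: 2A = Σ (x_i·y_{i+1} − x_{i+1}·y_i), indices taken mod 5.
Σ = (-6) + (24) + (12) + (21) + (-28) = 23
Area = |Σ|/2 = 11.5.
Net area = 186 − 11.5 = 174.5.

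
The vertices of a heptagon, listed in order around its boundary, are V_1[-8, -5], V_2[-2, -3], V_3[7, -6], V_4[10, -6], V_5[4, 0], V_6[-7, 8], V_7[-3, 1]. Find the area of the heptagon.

80.5

Apply the surveyor's formula: 2A = Σ (x_i·y_{i+1} − x_{i+1}·y_i), indices taken mod 7.
V_1→V_2: (-8)(-3) − (-2)(-5) = 14
V_2→V_3: (-2)(-6) − (7)(-3) = 33
V_3→V_4: (7)(-6) − (10)(-6) = 18
V_4→V_5: (10)(0) − (4)(-6) = 24
V_5→V_6: (4)(8) − (-7)(0) = 32
V_6→V_7: (-7)(1) − (-3)(8) = 17
V_7→V_1: (-3)(-5) − (-8)(1) = 23
Σ = 161
Area = |Σ|/2 = 80.5.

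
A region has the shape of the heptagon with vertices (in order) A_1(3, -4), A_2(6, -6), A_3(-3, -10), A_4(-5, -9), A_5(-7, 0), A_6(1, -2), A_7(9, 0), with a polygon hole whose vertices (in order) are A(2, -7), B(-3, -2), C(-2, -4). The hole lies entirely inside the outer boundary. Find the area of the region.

78.5

Outer boundary:
Apply the surveyor's formula: 2A = Σ (x_i·y_{i+1} − x_{i+1}·y_i), indices taken mod 7.
Σ = (6) + (-78) + (-23) + (-63) + (14) + (18) + (-36) = -162
Area = |Σ|/2 = 81.
Hole:
Apply Gauss's area formula: 2A = Σ (x_i·y_{i+1} − x_{i+1}·y_i), indices taken mod 3.
Σ = (-25) + (8) + (22) = 5
Area = |Σ|/2 = 2.5.
Net area = 81 − 2.5 = 78.5.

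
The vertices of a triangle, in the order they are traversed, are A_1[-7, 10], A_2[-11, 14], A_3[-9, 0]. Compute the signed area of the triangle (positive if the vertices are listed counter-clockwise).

Σ = (12) + (126) + (-90) = 48
Signed area = Σ/2 = 24 (positive ⇒ counter-clockwise traversal).

24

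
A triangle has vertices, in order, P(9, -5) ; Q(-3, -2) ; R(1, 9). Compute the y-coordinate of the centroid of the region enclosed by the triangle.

2/3

Apply Gauss's area formula. First the cross-terms c_i = x_i·y_{i+1} − x_{i+1}·y_i:
  -33, -25, -86  ⇒  2A = -144, A = -72.
Then Σ (y_i + y_{i+1})·c_i = -288, so ȳ = -288 / (6·(-72)) = 2/3.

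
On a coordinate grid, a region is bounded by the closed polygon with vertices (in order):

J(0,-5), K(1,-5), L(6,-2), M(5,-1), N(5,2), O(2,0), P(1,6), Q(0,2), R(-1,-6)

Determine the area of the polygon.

J→K: (0)(-5) − (1)(-5) = 5
K→L: (1)(-2) − (6)(-5) = 28
L→M: (6)(-1) − (5)(-2) = 4
M→N: (5)(2) − (5)(-1) = 15
N→O: (5)(0) − (2)(2) = -4
O→P: (2)(6) − (1)(0) = 12
P→Q: (1)(2) − (0)(6) = 2
Q→R: (0)(-6) − (-1)(2) = 2
R→J: (-1)(-5) − (0)(-6) = 5
Σ = 69
Area = |Σ|/2 = 34.5.

34.5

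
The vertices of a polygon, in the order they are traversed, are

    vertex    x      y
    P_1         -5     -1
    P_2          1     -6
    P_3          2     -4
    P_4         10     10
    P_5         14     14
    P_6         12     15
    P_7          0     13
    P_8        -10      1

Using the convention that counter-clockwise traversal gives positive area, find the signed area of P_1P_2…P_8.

221

Σ = (31) + (8) + (60) + (0) + (42) + (156) + (130) + (15) = 442
Signed area = Σ/2 = 221 (positive ⇒ counter-clockwise traversal).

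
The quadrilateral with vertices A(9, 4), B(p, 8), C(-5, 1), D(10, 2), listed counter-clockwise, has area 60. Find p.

Write out the shoelace sum; only the two edges meeting at B involve p:
2·Area = [(9·8 − p·4) + (p·1 − (-5)·8)] + 2
       = -3·p + 114 = 120
⇒ p = -2.

-2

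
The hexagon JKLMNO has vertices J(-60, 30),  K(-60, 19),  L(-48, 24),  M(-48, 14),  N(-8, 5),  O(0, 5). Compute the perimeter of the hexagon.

148

|JK| = √((0)² + (-11)²) = √121 = 11
|KL| = √((12)² + (5)²) = √169 = 13
|LM| = √((0)² + (-10)²) = √100 = 10
|MN| = √((40)² + (-9)²) = √1681 = 41
|NO| = √((8)² + (0)²) = √64 = 8
|OJ| = √((-60)² + (25)²) = √4225 = 65
Perimeter = 11 + 13 + 10 + 41 + 8 + 65 = 148.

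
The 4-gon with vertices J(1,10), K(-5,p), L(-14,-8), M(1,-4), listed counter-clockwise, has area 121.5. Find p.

The doubled signed area Σ (x_i y_{i+1} − x_{i+1} y_i) is linear in p.
With p=0 it equals 168; the coefficient of p is 15 (from the two edges through K).
So 15·p + 168 = 2·121.5 = 243 ⇒ p = 5.

5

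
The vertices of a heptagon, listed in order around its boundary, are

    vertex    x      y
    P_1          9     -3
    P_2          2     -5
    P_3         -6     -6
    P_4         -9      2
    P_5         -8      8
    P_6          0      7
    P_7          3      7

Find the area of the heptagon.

Apply the surveyor's formula: 2A = Σ (x_i·y_{i+1} − x_{i+1}·y_i), indices taken mod 7.
Σ = (-39) + (-42) + (-66) + (-56) + (-56) + (-21) + (-72) = -352
Area = |Σ|/2 = 176.

176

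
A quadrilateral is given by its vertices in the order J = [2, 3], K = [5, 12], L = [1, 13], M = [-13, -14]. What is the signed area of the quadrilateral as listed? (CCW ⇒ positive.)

Apply the shoelace (surveyor's) formula: 2A = Σ (x_i·y_{i+1} − x_{i+1}·y_i), indices taken mod 4.
Cross-terms: 9, 53, 155, -11  ⇒  Σ = 206
Signed area = Σ/2 = 103 (positive ⇒ counter-clockwise traversal).

103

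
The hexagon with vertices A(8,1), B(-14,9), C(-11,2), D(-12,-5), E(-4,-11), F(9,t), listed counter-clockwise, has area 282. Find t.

-9

The doubled signed area Σ (x_i y_{i+1} − x_{i+1} y_i) is linear in t.
With t=0 it equals 456; the coefficient of t is -12 (from the two edges through F).
So -12·t + 456 = 2·282 = 564 ⇒ t = -9.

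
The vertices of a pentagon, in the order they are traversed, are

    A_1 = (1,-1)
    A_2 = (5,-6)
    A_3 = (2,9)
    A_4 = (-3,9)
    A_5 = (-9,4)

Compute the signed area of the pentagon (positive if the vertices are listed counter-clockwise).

87.5

Apply the shoelace (surveyor's) formula: 2A = Σ (x_i·y_{i+1} − x_{i+1}·y_i), indices taken mod 5.
Σ = (-1) + (57) + (45) + (69) + (5) = 175
Signed area = Σ/2 = 87.5 (positive ⇒ counter-clockwise traversal).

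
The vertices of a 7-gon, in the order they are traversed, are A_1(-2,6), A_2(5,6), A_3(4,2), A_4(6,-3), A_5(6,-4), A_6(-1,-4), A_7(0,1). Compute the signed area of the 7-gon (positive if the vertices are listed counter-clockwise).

-56.5

Σ = (-42) + (-14) + (-24) + (-6) + (-28) + (-1) + (2) = -113
Signed area = Σ/2 = -56.5 (negative ⇒ clockwise traversal).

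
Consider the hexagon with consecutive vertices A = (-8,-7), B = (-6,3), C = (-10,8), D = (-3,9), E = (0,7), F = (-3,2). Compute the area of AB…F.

Apply the shoelace formula: 2A = Σ (x_i·y_{i+1} − x_{i+1}·y_i), indices taken mod 6.
Cross-terms: -66, -18, -66, -21, 21, 37  ⇒  Σ = -113
Area = |Σ|/2 = 56.5.

56.5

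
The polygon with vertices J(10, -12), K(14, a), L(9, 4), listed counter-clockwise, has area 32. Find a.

Write out the shoelace sum; only the two edges meeting at K involve a:
2·Area = [(10·a − 14·(-12)) + (14·4 − 9·a)] + -148
       = 1·a + 76 = 64
⇒ a = -12.

-12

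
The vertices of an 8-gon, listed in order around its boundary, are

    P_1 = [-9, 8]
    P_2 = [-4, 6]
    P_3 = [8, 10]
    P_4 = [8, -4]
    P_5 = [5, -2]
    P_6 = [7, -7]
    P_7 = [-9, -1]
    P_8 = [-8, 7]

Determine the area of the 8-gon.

190.5

Apply the shoelace (surveyor's) formula: 2A = Σ (x_i·y_{i+1} − x_{i+1}·y_i), indices taken mod 8.
Σ = (-22) + (-88) + (-112) + (4) + (-21) + (-70) + (-71) + (-1) = -381
Area = |Σ|/2 = 190.5.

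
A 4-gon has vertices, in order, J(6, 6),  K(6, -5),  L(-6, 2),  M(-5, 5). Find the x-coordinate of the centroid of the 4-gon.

158/123

Apply the surveyor's formula. First the cross-terms c_i = x_i·y_{i+1} − x_{i+1}·y_i:
  -66, -18, -20, -60  ⇒  2A = -164, A = -82.
Then Σ (x_i + x_{i+1})·c_i = -632, so x̄ = -632 / (6·(-82)) = 158/123.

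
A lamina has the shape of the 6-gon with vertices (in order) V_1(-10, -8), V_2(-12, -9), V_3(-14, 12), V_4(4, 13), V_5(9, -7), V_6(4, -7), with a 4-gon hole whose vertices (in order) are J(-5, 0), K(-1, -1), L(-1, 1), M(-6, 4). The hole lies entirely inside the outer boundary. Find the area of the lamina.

381.5

Outer boundary:
Apply the shoelace formula: 2A = Σ (x_i·y_{i+1} − x_{i+1}·y_i), indices taken mod 6.
Σ = (-6) + (-270) + (-230) + (-145) + (-35) + (-102) = -788
Area = |Σ|/2 = 394.
Hole:
Apply the shoelace (surveyor's) formula: 2A = Σ (x_i·y_{i+1} − x_{i+1}·y_i), indices taken mod 4.
Σ = (5) + (-2) + (2) + (20) = 25
Area = |Σ|/2 = 12.5.
Net area = 394 − 12.5 = 381.5.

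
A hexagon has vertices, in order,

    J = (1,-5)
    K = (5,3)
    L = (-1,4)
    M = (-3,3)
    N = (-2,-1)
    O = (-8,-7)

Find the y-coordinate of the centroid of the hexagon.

-71/61

Apply Gauss's area formula. First the cross-terms c_i = x_i·y_{i+1} − x_{i+1}·y_i:
  28, 23, 9, 9, 6, 47  ⇒  2A = 122, A = 61.
Then Σ (y_i + y_{i+1})·c_i = -426, so ȳ = -426 / (6·61) = -71/61.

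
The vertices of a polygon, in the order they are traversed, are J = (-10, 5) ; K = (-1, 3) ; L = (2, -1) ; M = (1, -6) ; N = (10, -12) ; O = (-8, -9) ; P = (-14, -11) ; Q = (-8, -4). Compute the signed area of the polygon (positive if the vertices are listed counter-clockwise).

Σ = (-25) + (-5) + (-11) + (48) + (-186) + (-38) + (-32) + (-80) = -329
Signed area = Σ/2 = -164.5 (negative ⇒ clockwise traversal).

-164.5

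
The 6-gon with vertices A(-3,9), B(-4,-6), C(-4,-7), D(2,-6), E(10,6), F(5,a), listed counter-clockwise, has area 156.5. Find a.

The doubled signed area Σ (x_i y_{i+1} − x_{i+1} y_i) is linear in a.
With a=0 it equals 183; the coefficient of a is 13 (from the two edges through F).
So 13·a + 183 = 2·156.5 = 313 ⇒ a = 10.

10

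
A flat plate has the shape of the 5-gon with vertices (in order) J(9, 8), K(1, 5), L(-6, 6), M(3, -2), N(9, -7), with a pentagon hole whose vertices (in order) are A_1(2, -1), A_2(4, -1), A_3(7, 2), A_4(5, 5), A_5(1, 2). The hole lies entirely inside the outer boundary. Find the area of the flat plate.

78.5

Outer boundary:
Apply the shoelace formula: 2A = Σ (x_i·y_{i+1} − x_{i+1}·y_i), indices taken mod 5.
Cross-terms: 37, 36, -6, -3, 135  ⇒  Σ = 199
Area = |Σ|/2 = 99.5.
Hole:
Σ = (2) + (15) + (25) + (5) + (-5) = 42
Area = |Σ|/2 = 21.
Net area = 99.5 − 21 = 78.5.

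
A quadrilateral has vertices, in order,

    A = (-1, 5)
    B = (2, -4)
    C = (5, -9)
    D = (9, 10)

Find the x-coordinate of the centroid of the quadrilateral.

Apply the shoelace formula. First the cross-terms c_i = x_i·y_{i+1} − x_{i+1}·y_i:
  -6, 2, 131, 55  ⇒  2A = 182, A = 91.
Then Σ (x_i + x_{i+1})·c_i = 2282, so x̄ = 2282 / (6·91) = 163/39.

163/39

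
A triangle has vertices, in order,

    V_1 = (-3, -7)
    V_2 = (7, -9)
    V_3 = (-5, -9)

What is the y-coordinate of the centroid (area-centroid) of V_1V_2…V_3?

Apply the shoelace (surveyor's) formula. First the cross-terms c_i = x_i·y_{i+1} − x_{i+1}·y_i:
  76, -108, 8  ⇒  2A = -24, A = -12.
Then Σ (y_i + y_{i+1})·c_i = 600, so ȳ = 600 / (6·(-12)) = -25/3.

-25/3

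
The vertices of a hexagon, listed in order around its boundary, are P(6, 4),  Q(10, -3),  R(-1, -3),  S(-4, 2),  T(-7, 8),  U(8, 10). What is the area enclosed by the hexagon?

Apply the surveyor's formula: 2A = Σ (x_i·y_{i+1} − x_{i+1}·y_i), indices taken mod 6.
Σ = (-58) + (-33) + (-14) + (-18) + (-134) + (-28) = -285
Area = |Σ|/2 = 142.5.

142.5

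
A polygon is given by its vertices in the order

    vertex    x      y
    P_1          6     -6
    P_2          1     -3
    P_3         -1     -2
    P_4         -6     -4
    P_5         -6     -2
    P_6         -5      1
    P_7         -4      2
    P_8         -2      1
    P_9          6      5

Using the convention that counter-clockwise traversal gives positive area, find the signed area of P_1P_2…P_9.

Apply the surveyor's formula: 2A = Σ (x_i·y_{i+1} − x_{i+1}·y_i), indices taken mod 9.
Cross-terms: -12, -5, -8, -12, -16, -6, 0, -16, -66  ⇒  Σ = -141
Signed area = Σ/2 = -70.5 (negative ⇒ clockwise traversal).

-70.5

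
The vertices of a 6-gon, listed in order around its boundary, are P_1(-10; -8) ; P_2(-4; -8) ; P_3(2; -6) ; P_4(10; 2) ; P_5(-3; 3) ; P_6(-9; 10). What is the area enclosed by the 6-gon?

178.5

Apply the shoelace (surveyor's) formula: 2A = Σ (x_i·y_{i+1} − x_{i+1}·y_i), indices taken mod 6.
Σ = (48) + (40) + (64) + (36) + (-3) + (172) = 357
Area = |Σ|/2 = 178.5.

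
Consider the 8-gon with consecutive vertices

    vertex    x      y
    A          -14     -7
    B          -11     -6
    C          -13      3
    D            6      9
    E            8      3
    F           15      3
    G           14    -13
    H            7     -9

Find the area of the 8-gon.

Σ = (7) + (-111) + (-135) + (-54) + (-21) + (-237) + (-35) + (-175) = -761
Area = |Σ|/2 = 380.5.

380.5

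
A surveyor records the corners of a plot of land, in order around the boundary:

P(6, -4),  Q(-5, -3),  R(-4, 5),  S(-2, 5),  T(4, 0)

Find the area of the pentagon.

Apply the shoelace formula: 2A = Σ (x_i·y_{i+1} − x_{i+1}·y_i), indices taken mod 5.
P→Q: (6)(-3) − (-5)(-4) = -38
Q→R: (-5)(5) − (-4)(-3) = -37
R→S: (-4)(5) − (-2)(5) = -10
S→T: (-2)(0) − (4)(5) = -20
T→P: (4)(-4) − (6)(0) = -16
Σ = -121
Area = |Σ|/2 = 60.5.

60.5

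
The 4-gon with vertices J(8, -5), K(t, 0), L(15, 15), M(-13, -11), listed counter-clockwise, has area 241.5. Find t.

Write out the shoelace sum; only the two edges meeting at K involve t:
2·Area = [(8·0 − t·(-5)) + (t·15 − 15·0)] + 183
       = 20·t + 183 = 483
⇒ t = 15.

15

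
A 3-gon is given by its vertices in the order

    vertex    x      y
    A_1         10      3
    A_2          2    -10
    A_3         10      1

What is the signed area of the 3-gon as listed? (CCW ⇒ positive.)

Apply Gauss's area formula: 2A = Σ (x_i·y_{i+1} − x_{i+1}·y_i), indices taken mod 3.
Σ = (-106) + (102) + (20) = 16
Signed area = Σ/2 = 8 (positive ⇒ counter-clockwise traversal).

8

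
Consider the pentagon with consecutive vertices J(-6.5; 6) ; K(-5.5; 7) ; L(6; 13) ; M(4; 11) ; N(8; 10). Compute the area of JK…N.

Σ = (-12.5) + (-113.5) + (14) + (-48) + (113) = -47
Area = |Σ|/2 = 23.5.

23.5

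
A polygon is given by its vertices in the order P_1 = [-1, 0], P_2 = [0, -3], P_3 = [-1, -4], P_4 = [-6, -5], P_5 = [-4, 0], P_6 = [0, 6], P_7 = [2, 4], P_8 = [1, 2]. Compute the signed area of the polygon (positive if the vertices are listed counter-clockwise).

-36.5

Apply Gauss's area formula: 2A = Σ (x_i·y_{i+1} − x_{i+1}·y_i), indices taken mod 8.
Σ = (3) + (-3) + (-19) + (-20) + (-24) + (-12) + (0) + (2) = -73
Signed area = Σ/2 = -36.5 (negative ⇒ clockwise traversal).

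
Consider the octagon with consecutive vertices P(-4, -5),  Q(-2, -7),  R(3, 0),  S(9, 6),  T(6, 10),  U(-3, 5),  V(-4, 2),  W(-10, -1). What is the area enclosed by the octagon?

127.5

P→Q: (-4)(-7) − (-2)(-5) = 18
Q→R: (-2)(0) − (3)(-7) = 21
R→S: (3)(6) − (9)(0) = 18
S→T: (9)(10) − (6)(6) = 54
T→U: (6)(5) − (-3)(10) = 60
U→V: (-3)(2) − (-4)(5) = 14
V→W: (-4)(-1) − (-10)(2) = 24
W→P: (-10)(-5) − (-4)(-1) = 46
Σ = 255
Area = |Σ|/2 = 127.5.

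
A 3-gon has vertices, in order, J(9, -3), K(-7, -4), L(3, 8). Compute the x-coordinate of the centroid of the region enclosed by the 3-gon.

Apply Gauss's area formula. First the cross-terms c_i = x_i·y_{i+1} − x_{i+1}·y_i:
  -57, -44, -81  ⇒  2A = -182, A = -91.
Then Σ (x_i + x_{i+1})·c_i = -910, so x̄ = -910 / (6·(-91)) = 5/3.

5/3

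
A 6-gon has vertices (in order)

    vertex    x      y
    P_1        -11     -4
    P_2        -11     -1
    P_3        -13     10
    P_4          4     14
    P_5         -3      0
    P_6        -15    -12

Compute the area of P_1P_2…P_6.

186

Σ = (-33) + (-123) + (-222) + (42) + (36) + (-72) = -372
Area = |Σ|/2 = 186.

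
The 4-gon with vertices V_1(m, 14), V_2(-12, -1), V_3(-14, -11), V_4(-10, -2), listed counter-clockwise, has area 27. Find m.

-10

The doubled signed area Σ (x_i y_{i+1} − x_{i+1} y_i) is linear in m.
With m=0 it equals 64; the coefficient of m is 1 (from the two edges through V_1).
So 1·m + 64 = 2·27 = 54 ⇒ m = -10.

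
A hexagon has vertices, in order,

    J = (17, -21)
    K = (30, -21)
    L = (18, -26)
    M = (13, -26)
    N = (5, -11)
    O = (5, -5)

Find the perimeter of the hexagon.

|JK| = √((13)² + (0)²) = √169 = 13
|KL| = √((-12)² + (-5)²) = √169 = 13
|LM| = √((-5)² + (0)²) = √25 = 5
|MN| = √((-8)² + (15)²) = √289 = 17
|NO| = √((0)² + (6)²) = √36 = 6
|OJ| = √((12)² + (-16)²) = √400 = 20
Perimeter = 13 + 13 + 5 + 17 + 6 + 20 = 74.

74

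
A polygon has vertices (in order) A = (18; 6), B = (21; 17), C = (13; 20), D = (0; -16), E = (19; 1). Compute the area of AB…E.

Σ = (180) + (199) + (-208) + (304) + (96) = 571
Area = |Σ|/2 = 285.5.

285.5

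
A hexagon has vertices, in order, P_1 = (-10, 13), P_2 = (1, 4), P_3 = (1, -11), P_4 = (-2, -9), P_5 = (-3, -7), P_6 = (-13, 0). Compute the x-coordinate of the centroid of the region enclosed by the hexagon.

Apply the shoelace (surveyor's) formula. First the cross-terms c_i = x_i·y_{i+1} − x_{i+1}·y_i:
  -53, -15, -31, -13, -91, -169  ⇒  2A = -372, A = -186.
Then Σ (x_i + x_{i+1})·c_i = 5886, so x̄ = 5886 / (6·(-186)) = -327/62.

-327/62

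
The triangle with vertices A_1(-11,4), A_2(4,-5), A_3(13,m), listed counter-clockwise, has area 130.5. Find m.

7

Write out the shoelace sum; only the two edges meeting at A_3 involve m:
2·Area = [(4·m − 13·(-5)) + (13·4 − (-11)·m)] + 39
       = 15·m + 156 = 261
⇒ m = 7.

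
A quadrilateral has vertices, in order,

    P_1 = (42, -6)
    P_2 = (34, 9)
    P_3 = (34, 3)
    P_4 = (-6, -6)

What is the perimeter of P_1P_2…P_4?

|P_1P_2| = √((-8)² + (15)²) = √289 = 17
|P_2P_3| = √((0)² + (-6)²) = √36 = 6
|P_3P_4| = √((-40)² + (-9)²) = √1681 = 41
|P_4P_1| = √((48)² + (0)²) = √2304 = 48
Perimeter = 17 + 6 + 41 + 48 = 112.

112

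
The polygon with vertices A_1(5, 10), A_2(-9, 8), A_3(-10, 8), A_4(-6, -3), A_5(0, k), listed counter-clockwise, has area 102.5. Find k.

The doubled signed area Σ (x_i y_{i+1} − x_{i+1} y_i) is linear in k.
With k=0 it equals 216; the coefficient of k is -11 (from the two edges through A_5).
So -11·k + 216 = 2·102.5 = 205 ⇒ k = 1.

1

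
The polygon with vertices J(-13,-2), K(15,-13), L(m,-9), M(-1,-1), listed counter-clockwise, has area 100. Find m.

13

Write out the shoelace sum; only the two edges meeting at L involve m:
2·Area = [(15·(-9) − m·(-13)) + (m·(-1) − (-1)·(-9))] + 188
       = 12·m + 44 = 200
⇒ m = 13.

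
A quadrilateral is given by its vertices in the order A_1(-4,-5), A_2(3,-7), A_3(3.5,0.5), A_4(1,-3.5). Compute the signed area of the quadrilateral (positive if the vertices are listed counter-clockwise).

Cross-terms: 43, 26, -12.75, -19  ⇒  Σ = 37.25
Signed area = Σ/2 = 18.625 (positive ⇒ counter-clockwise traversal).

18.625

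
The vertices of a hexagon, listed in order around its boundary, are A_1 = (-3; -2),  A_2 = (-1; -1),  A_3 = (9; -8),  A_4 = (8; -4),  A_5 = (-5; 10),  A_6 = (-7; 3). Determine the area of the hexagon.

Apply Gauss's area formula: 2A = Σ (x_i·y_{i+1} − x_{i+1}·y_i), indices taken mod 6.
Cross-terms: 1, 17, 28, 60, 55, 23  ⇒  Σ = 184
Area = |Σ|/2 = 92.

92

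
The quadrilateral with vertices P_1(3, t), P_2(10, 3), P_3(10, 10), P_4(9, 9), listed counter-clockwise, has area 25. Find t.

2

Write out the shoelace sum; only the two edges meeting at P_1 involve t:
2·Area = [(9·t − 3·9) + (3·3 − 10·t)] + 70
       = -1·t + 52 = 50
⇒ t = 2.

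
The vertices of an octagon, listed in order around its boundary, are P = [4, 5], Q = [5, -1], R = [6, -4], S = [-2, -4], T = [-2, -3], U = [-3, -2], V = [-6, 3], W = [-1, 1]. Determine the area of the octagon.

57.5

Σ = (-29) + (-14) + (-32) + (-2) + (-5) + (-21) + (-3) + (-9) = -115
Area = |Σ|/2 = 57.5.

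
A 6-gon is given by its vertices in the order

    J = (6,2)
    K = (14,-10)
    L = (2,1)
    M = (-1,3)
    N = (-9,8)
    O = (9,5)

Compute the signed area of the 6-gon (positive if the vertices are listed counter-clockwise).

J→K: (6)(-10) − (14)(2) = -88
K→L: (14)(1) − (2)(-10) = 34
L→M: (2)(3) − (-1)(1) = 7
M→N: (-1)(8) − (-9)(3) = 19
N→O: (-9)(5) − (9)(8) = -117
O→J: (9)(2) − (6)(5) = -12
Σ = -157
Signed area = Σ/2 = -78.5 (negative ⇒ clockwise traversal).

-78.5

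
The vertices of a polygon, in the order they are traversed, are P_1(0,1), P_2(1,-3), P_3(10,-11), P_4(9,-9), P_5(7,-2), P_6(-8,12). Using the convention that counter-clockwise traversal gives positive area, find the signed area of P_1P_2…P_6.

66

Σ = (-1) + (19) + (9) + (45) + (68) + (-8) = 132
Signed area = Σ/2 = 66 (positive ⇒ counter-clockwise traversal).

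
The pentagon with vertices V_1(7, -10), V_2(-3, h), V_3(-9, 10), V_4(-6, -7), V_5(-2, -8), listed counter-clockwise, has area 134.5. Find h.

6

The doubled signed area Σ (x_i y_{i+1} − x_{i+1} y_i) is linear in h.
With h=0 it equals 173; the coefficient of h is 16 (from the two edges through V_2).
So 16·h + 173 = 2·134.5 = 269 ⇒ h = 6.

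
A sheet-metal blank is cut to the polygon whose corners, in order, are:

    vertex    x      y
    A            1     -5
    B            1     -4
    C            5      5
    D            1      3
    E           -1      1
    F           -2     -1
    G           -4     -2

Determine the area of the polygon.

Apply the shoelace formula: 2A = Σ (x_i·y_{i+1} − x_{i+1}·y_i), indices taken mod 7.
Cross-terms: 1, 25, 10, 4, 3, 0, 22  ⇒  Σ = 65
Area = |Σ|/2 = 32.5.

32.5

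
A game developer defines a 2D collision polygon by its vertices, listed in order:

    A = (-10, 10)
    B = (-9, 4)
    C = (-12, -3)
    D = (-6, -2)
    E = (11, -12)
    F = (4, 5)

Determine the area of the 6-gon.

209

Apply the shoelace formula: 2A = Σ (x_i·y_{i+1} − x_{i+1}·y_i), indices taken mod 6.
Cross-terms: 50, 75, 6, 94, 103, 90  ⇒  Σ = 418
Area = |Σ|/2 = 209.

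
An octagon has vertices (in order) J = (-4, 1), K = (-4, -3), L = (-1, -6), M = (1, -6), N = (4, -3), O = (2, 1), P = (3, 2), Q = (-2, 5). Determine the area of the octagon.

59

Apply the shoelace (surveyor's) formula: 2A = Σ (x_i·y_{i+1} − x_{i+1}·y_i), indices taken mod 8.
Cross-terms: 16, 21, 12, 21, 10, 1, 19, 18  ⇒  Σ = 118
Area = |Σ|/2 = 59.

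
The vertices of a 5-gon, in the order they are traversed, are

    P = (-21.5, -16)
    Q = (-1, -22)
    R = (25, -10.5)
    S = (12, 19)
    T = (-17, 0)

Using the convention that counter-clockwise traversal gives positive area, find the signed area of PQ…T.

1106.75

Σ = (457) + (560.5) + (601) + (323) + (272) = 2213.5
Signed area = Σ/2 = 1106.75 (positive ⇒ counter-clockwise traversal).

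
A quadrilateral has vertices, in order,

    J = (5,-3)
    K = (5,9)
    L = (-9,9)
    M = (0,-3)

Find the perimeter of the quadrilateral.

46

|JK| = √((0)² + (12)²) = √144 = 12
|KL| = √((-14)² + (0)²) = √196 = 14
|LM| = √((9)² + (-12)²) = √225 = 15
|MJ| = √((5)² + (0)²) = √25 = 5
Perimeter = 12 + 14 + 15 + 5 = 46.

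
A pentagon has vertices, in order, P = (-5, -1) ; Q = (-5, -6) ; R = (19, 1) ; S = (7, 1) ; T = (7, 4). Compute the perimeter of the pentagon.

|PQ| = √((0)² + (-5)²) = √25 = 5
|QR| = √((24)² + (7)²) = √625 = 25
|RS| = √((-12)² + (0)²) = √144 = 12
|ST| = √((0)² + (3)²) = √9 = 3
|TP| = √((-12)² + (-5)²) = √169 = 13
Perimeter = 5 + 25 + 12 + 3 + 13 = 58.

58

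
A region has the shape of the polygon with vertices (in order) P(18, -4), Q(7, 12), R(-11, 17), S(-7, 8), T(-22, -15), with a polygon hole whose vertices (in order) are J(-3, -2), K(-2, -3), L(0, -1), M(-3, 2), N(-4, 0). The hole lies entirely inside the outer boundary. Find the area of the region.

572.5

Outer boundary:
Σ = (244) + (251) + (31) + (281) + (358) = 1165
Area = |Σ|/2 = 582.5.
Hole:
Σ = (5) + (2) + (-3) + (8) + (8) = 20
Area = |Σ|/2 = 10.
Net area = 582.5 − 10 = 572.5.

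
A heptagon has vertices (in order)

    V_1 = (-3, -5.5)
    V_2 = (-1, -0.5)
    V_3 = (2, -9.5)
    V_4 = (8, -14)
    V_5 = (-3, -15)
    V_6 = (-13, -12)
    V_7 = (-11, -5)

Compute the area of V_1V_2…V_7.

144

Σ = (-4) + (10.5) + (48) + (-162) + (-159) + (-67) + (45.5) = -288
Area = |Σ|/2 = 144.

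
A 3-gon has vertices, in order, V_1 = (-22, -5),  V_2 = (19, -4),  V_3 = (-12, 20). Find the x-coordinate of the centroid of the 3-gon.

-5

Apply Gauss's area formula. First the cross-terms c_i = x_i·y_{i+1} − x_{i+1}·y_i:
  183, 332, 500  ⇒  2A = 1015, A = 507.5.
Then Σ (x_i + x_{i+1})·c_i = -15225, so x̄ = -15225 / (6·507.5) = -5.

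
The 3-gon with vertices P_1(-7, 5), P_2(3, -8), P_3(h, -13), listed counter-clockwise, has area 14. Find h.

9

The doubled signed area Σ (x_i y_{i+1} − x_{i+1} y_i) is linear in h.
With h=0 it equals -89; the coefficient of h is 13 (from the two edges through P_3).
So 13·h + -89 = 2·14 = 28 ⇒ h = 9.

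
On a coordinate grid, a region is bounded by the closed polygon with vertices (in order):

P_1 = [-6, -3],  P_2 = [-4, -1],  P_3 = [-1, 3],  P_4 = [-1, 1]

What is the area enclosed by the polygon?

4

Apply Gauss's area formula: 2A = Σ (x_i·y_{i+1} − x_{i+1}·y_i), indices taken mod 4.
Cross-terms: -6, -13, 2, 9  ⇒  Σ = -8
Area = |Σ|/2 = 4.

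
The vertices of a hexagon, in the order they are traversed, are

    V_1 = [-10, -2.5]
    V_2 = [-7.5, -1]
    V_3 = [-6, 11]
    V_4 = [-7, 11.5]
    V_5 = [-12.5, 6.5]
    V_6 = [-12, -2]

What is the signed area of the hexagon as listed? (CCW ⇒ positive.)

61

Cross-terms: -8.75, -88.5, 8, 98.25, 103, 10  ⇒  Σ = 122
Signed area = Σ/2 = 61 (positive ⇒ counter-clockwise traversal).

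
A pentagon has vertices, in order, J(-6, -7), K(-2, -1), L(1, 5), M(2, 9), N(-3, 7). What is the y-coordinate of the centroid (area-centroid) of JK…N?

335/129

Apply the shoelace (surveyor's) formula. First the cross-terms c_i = x_i·y_{i+1} − x_{i+1}·y_i:
  -8, -9, -1, 41, 63  ⇒  2A = 86, A = 43.
Then Σ (y_i + y_{i+1})·c_i = 670, so ȳ = 670 / (6·43) = 335/129.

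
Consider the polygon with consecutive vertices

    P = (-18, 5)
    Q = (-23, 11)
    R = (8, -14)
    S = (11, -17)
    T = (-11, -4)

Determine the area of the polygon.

94.5

Apply the shoelace formula: 2A = Σ (x_i·y_{i+1} − x_{i+1}·y_i), indices taken mod 5.
Σ = (-83) + (234) + (18) + (-231) + (-127) = -189
Area = |Σ|/2 = 94.5.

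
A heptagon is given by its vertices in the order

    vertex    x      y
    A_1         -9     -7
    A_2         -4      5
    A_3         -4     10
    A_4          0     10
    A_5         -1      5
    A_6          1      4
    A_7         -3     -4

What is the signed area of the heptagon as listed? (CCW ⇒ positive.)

-69.5

Apply Gauss's area formula: 2A = Σ (x_i·y_{i+1} − x_{i+1}·y_i), indices taken mod 7.
Σ = (-73) + (-20) + (-40) + (10) + (-9) + (8) + (-15) = -139
Signed area = Σ/2 = -69.5 (negative ⇒ clockwise traversal).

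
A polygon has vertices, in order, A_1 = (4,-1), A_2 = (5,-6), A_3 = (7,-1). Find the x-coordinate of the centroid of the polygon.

Apply the surveyor's formula. First the cross-terms c_i = x_i·y_{i+1} − x_{i+1}·y_i:
  -19, 37, -3  ⇒  2A = 15, A = 7.5.
Then Σ (x_i + x_{i+1})·c_i = 240, so x̄ = 240 / (6·7.5) = 16/3.

16/3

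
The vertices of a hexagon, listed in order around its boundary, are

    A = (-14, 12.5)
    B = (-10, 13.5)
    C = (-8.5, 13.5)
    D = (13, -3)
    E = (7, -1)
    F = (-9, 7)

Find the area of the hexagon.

Cross-terms: -64, -20.25, -150, 8, 40, -14.5  ⇒  Σ = -200.75
Area = |Σ|/2 = 100.375.

100.375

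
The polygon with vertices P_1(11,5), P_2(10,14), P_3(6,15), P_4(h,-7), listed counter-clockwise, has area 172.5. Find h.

The doubled signed area Σ (x_i y_{i+1} − x_{i+1} y_i) is linear in h.
With h=0 it equals 205; the coefficient of h is -10 (from the two edges through P_4).
So -10·h + 205 = 2·172.5 = 345 ⇒ h = -14.

-14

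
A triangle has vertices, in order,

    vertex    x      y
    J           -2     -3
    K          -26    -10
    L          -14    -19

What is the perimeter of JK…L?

|JK| = √((-24)² + (-7)²) = √625 = 25
|KL| = √((12)² + (-9)²) = √225 = 15
|LJ| = √((12)² + (16)²) = √400 = 20
Perimeter = 25 + 15 + 20 = 60.

60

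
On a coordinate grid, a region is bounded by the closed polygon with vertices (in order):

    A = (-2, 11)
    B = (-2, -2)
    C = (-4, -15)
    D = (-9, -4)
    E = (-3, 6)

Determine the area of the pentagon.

79

Cross-terms: 26, 22, -119, -66, -21  ⇒  Σ = -158
Area = |Σ|/2 = 79.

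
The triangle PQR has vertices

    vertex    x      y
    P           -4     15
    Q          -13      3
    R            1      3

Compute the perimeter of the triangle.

42

|PQ| = √((-9)² + (-12)²) = √225 = 15
|QR| = √((14)² + (0)²) = √196 = 14
|RP| = √((-5)² + (12)²) = √169 = 13
Perimeter = 15 + 14 + 13 = 42.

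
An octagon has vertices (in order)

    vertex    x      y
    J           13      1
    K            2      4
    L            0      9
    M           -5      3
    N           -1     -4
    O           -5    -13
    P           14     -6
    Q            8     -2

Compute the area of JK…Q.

J→K: (13)(4) − (2)(1) = 50
K→L: (2)(9) − (0)(4) = 18
L→M: (0)(3) − (-5)(9) = 45
M→N: (-5)(-4) − (-1)(3) = 23
N→O: (-1)(-13) − (-5)(-4) = -7
O→P: (-5)(-6) − (14)(-13) = 212
P→Q: (14)(-2) − (8)(-6) = 20
Q→J: (8)(1) − (13)(-2) = 34
Σ = 395
Area = |Σ|/2 = 197.5.

197.5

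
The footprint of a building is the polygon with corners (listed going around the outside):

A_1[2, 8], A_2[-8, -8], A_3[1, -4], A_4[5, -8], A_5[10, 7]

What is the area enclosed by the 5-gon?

140.5

Apply the shoelace formula: 2A = Σ (x_i·y_{i+1} − x_{i+1}·y_i), indices taken mod 5.
Σ = (48) + (40) + (12) + (115) + (66) = 281
Area = |Σ|/2 = 140.5.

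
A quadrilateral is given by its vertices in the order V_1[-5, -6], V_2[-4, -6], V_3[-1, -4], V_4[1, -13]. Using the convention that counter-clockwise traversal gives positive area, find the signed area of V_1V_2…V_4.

Apply Gauss's area formula: 2A = Σ (x_i·y_{i+1} − x_{i+1}·y_i), indices taken mod 4.
Σ = (6) + (10) + (17) + (-71) = -38
Signed area = Σ/2 = -19 (negative ⇒ clockwise traversal).

-19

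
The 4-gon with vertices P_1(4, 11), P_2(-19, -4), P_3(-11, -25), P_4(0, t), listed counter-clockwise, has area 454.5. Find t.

-19

Write out the shoelace sum; only the two edges meeting at P_4 involve t:
2·Area = [((-11)·t − 0·(-25)) + (0·11 − 4·t)] + 624
       = -15·t + 624 = 909
⇒ t = -19.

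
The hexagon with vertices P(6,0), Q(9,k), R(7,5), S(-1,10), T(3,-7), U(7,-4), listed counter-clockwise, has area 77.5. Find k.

3

Write out the shoelace sum; only the two edges meeting at Q involve k:
2·Area = [(6·k − 9·0) + (9·5 − 7·k)] + 113
       = -1·k + 158 = 155
⇒ k = 3.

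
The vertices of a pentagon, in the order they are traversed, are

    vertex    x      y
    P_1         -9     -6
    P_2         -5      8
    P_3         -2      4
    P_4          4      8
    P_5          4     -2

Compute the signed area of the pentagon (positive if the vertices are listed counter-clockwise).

Σ = (-102) + (-4) + (-32) + (-40) + (-42) = -220
Signed area = Σ/2 = -110 (negative ⇒ clockwise traversal).

-110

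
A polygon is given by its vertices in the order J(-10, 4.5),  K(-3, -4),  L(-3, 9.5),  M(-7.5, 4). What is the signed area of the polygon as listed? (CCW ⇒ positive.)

39.25

Apply the shoelace formula: 2A = Σ (x_i·y_{i+1} − x_{i+1}·y_i), indices taken mod 4.
J→K: (-10)(-4) − (-3)(4.5) = 53.5
K→L: (-3)(9.5) − (-3)(-4) = -40.5
L→M: (-3)(4) − (-7.5)(9.5) = 59.25
M→J: (-7.5)(4.5) − (-10)(4) = 6.25
Σ = 78.5
Signed area = Σ/2 = 39.25 (positive ⇒ counter-clockwise traversal).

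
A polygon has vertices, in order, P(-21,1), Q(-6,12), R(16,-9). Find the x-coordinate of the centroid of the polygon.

Apply the shoelace (surveyor's) formula. First the cross-terms c_i = x_i·y_{i+1} − x_{i+1}·y_i:
  -246, -138, -173  ⇒  2A = -557, A = -278.5.
Then Σ (x_i + x_{i+1})·c_i = 6127, so x̄ = 6127 / (6·(-278.5)) = -11/3.

-11/3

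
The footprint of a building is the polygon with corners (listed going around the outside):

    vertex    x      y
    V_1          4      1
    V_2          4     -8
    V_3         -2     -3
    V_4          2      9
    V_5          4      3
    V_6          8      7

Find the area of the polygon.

Apply the shoelace (surveyor's) formula: 2A = Σ (x_i·y_{i+1} − x_{i+1}·y_i), indices taken mod 6.
Σ = (-36) + (-28) + (-12) + (-30) + (4) + (-20) = -122
Area = |Σ|/2 = 61.

61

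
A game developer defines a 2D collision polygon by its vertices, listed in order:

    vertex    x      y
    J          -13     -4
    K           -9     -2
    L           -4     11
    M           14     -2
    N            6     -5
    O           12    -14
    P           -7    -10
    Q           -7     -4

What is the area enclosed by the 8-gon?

Σ = (-10) + (-107) + (-146) + (-58) + (-24) + (-218) + (-42) + (-24) = -629
Area = |Σ|/2 = 314.5.

314.5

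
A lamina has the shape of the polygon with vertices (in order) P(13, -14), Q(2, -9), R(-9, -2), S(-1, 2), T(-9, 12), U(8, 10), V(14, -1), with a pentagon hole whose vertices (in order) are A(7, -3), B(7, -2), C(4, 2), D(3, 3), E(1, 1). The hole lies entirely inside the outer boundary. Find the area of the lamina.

Outer boundary:
Σ = (-89) + (-85) + (-20) + (6) + (-186) + (-148) + (-183) = -705
Area = |Σ|/2 = 352.5.
Hole:
Apply the surveyor's formula: 2A = Σ (x_i·y_{i+1} − x_{i+1}·y_i), indices taken mod 5.
A→B: (7)(-2) − (7)(-3) = 7
B→C: (7)(2) − (4)(-2) = 22
C→D: (4)(3) − (3)(2) = 6
D→E: (3)(1) − (1)(3) = 0
E→A: (1)(-3) − (7)(1) = -10
Σ = 25
Area = |Σ|/2 = 12.5.
Net area = 352.5 − 12.5 = 340.

340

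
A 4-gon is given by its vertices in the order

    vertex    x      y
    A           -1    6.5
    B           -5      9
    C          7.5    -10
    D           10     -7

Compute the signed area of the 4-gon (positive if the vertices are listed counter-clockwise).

55.75

Cross-terms: 23.5, -17.5, 47.5, 58  ⇒  Σ = 111.5
Signed area = Σ/2 = 55.75 (positive ⇒ counter-clockwise traversal).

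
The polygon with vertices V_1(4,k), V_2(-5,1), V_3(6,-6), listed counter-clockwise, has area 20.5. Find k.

Write out the shoelace sum; only the two edges meeting at V_1 involve k:
2·Area = [(6·k − 4·(-6)) + (4·1 − (-5)·k)] + 24
       = 11·k + 52 = 41
⇒ k = -1.

-1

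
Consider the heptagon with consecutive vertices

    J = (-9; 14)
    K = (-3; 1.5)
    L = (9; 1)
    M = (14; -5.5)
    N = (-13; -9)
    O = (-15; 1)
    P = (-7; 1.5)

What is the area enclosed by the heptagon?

J→K: (-9)(1.5) − (-3)(14) = 28.5
K→L: (-3)(1) − (9)(1.5) = -16.5
L→M: (9)(-5.5) − (14)(1) = -63.5
M→N: (14)(-9) − (-13)(-5.5) = -197.5
N→O: (-13)(1) − (-15)(-9) = -148
O→P: (-15)(1.5) − (-7)(1) = -15.5
P→J: (-7)(14) − (-9)(1.5) = -84.5
Σ = -497
Area = |Σ|/2 = 248.5.

248.5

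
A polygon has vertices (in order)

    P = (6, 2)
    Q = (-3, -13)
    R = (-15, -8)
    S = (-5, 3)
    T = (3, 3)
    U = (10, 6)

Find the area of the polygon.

190

Apply Gauss's area formula: 2A = Σ (x_i·y_{i+1} − x_{i+1}·y_i), indices taken mod 6.
Σ = (-72) + (-171) + (-85) + (-24) + (-12) + (-16) = -380
Area = |Σ|/2 = 190.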